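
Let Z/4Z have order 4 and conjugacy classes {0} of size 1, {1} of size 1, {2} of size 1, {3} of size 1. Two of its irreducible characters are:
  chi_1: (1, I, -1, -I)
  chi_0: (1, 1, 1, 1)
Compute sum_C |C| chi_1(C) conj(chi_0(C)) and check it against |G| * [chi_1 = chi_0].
Sum = 0; so <chi_1, chi_0> = 0 (distinct irreducibles are orthogonal).

Reasoning: Compute term by term over conjugacy classes (|C| * chi_1(C) * conj(chi_0(C))):
  1*(1)*conj(1) + 1*(I)*conj(1) + 1*(-1)*conj(1) + 1*(-I)*conj(1)
  = (1) + (I) + (-1) + (-I)
  = 0.
(Exp terms are combined using exp(i*s)*conj(exp(i*t)) = exp(i*(s-t)), and sums of them are collapsed using the identity that for every m > 1 the m distinct m-th roots of unity sum to 0, e.g. 1 + exp(2*I*pi/3) + exp(-2*I*pi/3) = 0.)
Dividing by |G| = 4 gives 0/4 = 0, matching the row-orthogonality relation <chi_1, chi_0> = [chi_1 = chi_0].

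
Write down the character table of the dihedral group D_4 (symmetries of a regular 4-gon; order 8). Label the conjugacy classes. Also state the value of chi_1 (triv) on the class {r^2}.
Conjugacy classes: {e} of size 1, {r^2} of size 1, {r^1, r^3} of size 2, {s, sr^2, ...} of size 2, {sr, sr^3, ...} of size 2.
Character table:
  irrep \ class              {e} (size 1)  {r^2} (size 1)  {r^1, r^3} (size 2)  {s, sr^2, ...} (size 2)  {sr, sr^3, ...} (size 2)
  chi_1 (triv)               1             1               1                    1                        1                       
  chi_2 (sign: r->1, s->-1)  1             1               1                    -1                       -1                      
  chi_3 (r->-1, s->1)        1             1               -1                   1                        -1                      
  chi_4 (r->-1, s->-1)       1             1               -1                   -1                       1                       
  chi_5 (2d, j=1)            2             -2              0                    0                        0                       

Spot check: chi_1 (triv) on {r^2} = 1.

Argument: D_4 has order 2*4 = 8 with 5 conjugacy classes, hence 5 irreducibles. Sum of squared dims 1 + 1 + 1 + 1 + 4 = 8 = |G|. Linear characters come from the abelianisation; the 2-dimensional irreps have character r^k -> 2*cos(2*pi*j*k/4), reflections -> 0.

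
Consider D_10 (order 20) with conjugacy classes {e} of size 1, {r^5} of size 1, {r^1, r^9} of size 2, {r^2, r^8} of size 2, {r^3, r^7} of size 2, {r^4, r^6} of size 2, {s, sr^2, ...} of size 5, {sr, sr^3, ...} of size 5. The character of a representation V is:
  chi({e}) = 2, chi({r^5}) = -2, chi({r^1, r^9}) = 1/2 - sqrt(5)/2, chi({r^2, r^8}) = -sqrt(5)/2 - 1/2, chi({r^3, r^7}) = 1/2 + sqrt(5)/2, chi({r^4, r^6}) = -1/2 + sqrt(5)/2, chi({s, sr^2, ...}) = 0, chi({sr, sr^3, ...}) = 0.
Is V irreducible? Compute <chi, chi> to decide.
Irreducible: <chi, chi> = 1.

Reasoning: <chi, chi> = (1/|G|) sum_C |C| * |chi(C)|^2 = (1/20)[1*|2|^2 + 1*|-2|^2 + 2*|1/2 - sqrt(5)/2|^2 + 2*|-sqrt(5)/2 - 1/2|^2 + 2*|1/2 + sqrt(5)/2|^2 + 2*|-1/2 + sqrt(5)/2|^2 + 5*|0|^2 + 5*|0|^2]
  = (1/20)[(4) + (4) + (3 - sqrt(5)) + (sqrt(5) + 3) + (sqrt(5) + 3) + (3 - sqrt(5)) + (0) + (0)] = 20/20 = 1.
A character is irreducible iff <chi, chi> = 1, so this representation is irreducible.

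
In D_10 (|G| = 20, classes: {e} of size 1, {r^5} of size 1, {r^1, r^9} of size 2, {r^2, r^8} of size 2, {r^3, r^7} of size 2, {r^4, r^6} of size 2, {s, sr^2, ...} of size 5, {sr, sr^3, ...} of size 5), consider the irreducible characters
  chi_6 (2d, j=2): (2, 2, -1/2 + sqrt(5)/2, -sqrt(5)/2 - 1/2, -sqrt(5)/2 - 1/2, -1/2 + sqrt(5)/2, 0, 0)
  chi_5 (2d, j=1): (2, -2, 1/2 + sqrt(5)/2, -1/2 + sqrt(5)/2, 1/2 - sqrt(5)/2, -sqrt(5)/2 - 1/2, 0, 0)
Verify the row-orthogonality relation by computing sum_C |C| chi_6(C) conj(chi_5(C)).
Sum = 0; so <chi_6, chi_5> = 0 (distinct irreducibles are orthogonal).

Proof sketch: Compute term by term over conjugacy classes (|C| * chi_6(C) * conj(chi_5(C))):
  1*(2)*conj(2) + 1*(2)*conj(-2) + 2*(-1/2 + sqrt(5)/2)*conj(1/2 + sqrt(5)/2) + 2*(-sqrt(5)/2 - 1/2)*conj(-1/2 + sqrt(5)/2) + 2*(-sqrt(5)/2 - 1/2)*conj(1/2 - sqrt(5)/2) + 2*(-1/2 + sqrt(5)/2)*conj(-sqrt(5)/2 - 1/2) + 5*(0)*conj(0) + 5*(0)*conj(0)
  = (4) + (-4) + (2) + (-2) + (2) + (-2) + (0) + (0)
  = 0.
Dividing by |G| = 20 gives 0/20 = 0, matching the row-orthogonality relation <chi_6, chi_5> = [chi_6 = chi_5].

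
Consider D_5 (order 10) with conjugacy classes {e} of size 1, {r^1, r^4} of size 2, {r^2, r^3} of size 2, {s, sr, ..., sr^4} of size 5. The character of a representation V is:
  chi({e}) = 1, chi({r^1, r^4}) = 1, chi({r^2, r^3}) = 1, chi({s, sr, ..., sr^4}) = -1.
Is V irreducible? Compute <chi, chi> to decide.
Irreducible: <chi, chi> = 1.

Details: <chi, chi> = (1/|G|) sum_C |C| * |chi(C)|^2 = (1/10)[1*|1|^2 + 2*|1|^2 + 2*|1|^2 + 5*|-1|^2]
  = (1/10)[(1) + (2) + (2) + (5)] = 10/10 = 1.
A character is irreducible iff <chi, chi> = 1, so this representation is irreducible.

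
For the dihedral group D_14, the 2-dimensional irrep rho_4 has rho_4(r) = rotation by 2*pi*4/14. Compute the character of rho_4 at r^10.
chi_{rho_4}(r^10) = 2*cos(2*pi*4*10/14) = 2*cos(2*pi/7)

Proof sketch: rho_4(r^10) is rotation by angle 2*pi*4*10/14, whose trace is 2*cos(2*pi*4*10/14) = 2*cos(2*pi/7).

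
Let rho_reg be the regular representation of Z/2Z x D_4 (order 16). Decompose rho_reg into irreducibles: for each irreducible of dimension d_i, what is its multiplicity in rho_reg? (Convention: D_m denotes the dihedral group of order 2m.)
Each irreducible V_i of dimension d_i appears with multiplicity d_i, i.e. rho_reg = (direct sum over all irreducibles V_i) d_i V_i. The irreducible dimensions for Z/2Z x D_4 are 1, 1, 1, 1, 1, 1, 1, 1, 2, 2: 8 irreducibles of dimension 1, each with multiplicity 1; 2 irreducibles of dimension 2, each with multiplicity 2. Total dimension 8*1*1 + 2*2*2 = 16 = |G|.

Derivation: General theorem: in the regular representation of a finite group G, each irreducible appears with multiplicity equal to its dimension. Check: dim(rho_reg) = sum d_i^2 = 1 + 1 + 1 + 1 + 1 + 1 + 1 + 1 + 4 + 4 = 16 = |G|.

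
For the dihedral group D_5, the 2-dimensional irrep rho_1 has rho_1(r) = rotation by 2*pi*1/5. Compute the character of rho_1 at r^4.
chi_{rho_1}(r^4) = 2*cos(2*pi*1*4/5) = -1/2 + sqrt(5)/2

Working: rho_1(r^4) is rotation by angle 2*pi*1*4/5, whose trace is 2*cos(2*pi*1*4/5) = -1/2 + sqrt(5)/2.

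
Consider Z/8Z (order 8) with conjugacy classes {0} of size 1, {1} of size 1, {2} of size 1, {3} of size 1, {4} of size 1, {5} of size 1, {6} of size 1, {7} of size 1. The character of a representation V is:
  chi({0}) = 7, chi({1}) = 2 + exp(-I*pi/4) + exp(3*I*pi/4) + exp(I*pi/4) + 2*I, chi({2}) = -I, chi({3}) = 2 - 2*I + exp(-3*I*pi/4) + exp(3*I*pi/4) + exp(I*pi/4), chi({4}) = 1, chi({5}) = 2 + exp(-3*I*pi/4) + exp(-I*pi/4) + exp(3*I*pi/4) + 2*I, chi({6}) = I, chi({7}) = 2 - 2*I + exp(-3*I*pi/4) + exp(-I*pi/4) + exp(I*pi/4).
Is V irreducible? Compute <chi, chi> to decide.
Not irreducible (reducible): <chi, chi> = 11 > 1.

Working: <chi, chi> = (1/|G|) sum_C |C| * |chi(C)|^2 = (1/8)[1*|7|^2 + 1*|2 + exp(-I*pi/4) + exp(3*I*pi/4) + exp(I*pi/4) + 2*I|^2 + 1*|-I|^2 + 1*|2 - 2*I + exp(-3*I*pi/4) + exp(3*I*pi/4) + exp(I*pi/4)|^2 + 1*|1|^2 + 1*|2 + exp(-3*I*pi/4) + exp(-I*pi/4) + exp(3*I*pi/4) + 2*I|^2 + 1*|I|^2 + 1*|2 - 2*I + exp(-3*I*pi/4) + exp(-I*pi/4) + exp(I*pi/4)|^2]
  = (1/8)[(49) + (9 + 6*exp(-I*pi/4) + 2*exp(3*I*pi/4) + 4*exp(I*pi/4)) + (1) + (9 + 4*exp(-3*I*pi/4) + 2*exp(-I*pi/4) + 6*exp(3*I*pi/4)) + (1) + (9 + 4*exp(-3*I*pi/4) + 2*exp(-I*pi/4) + 6*exp(3*I*pi/4)) + (1) + (9 + 6*exp(-I*pi/4) + 2*exp(3*I*pi/4) + 4*exp(I*pi/4))] = 88/8 = 11.
(Exp terms are combined using exp(i*s)*conj(exp(i*t)) = exp(i*(s-t)), and sums of them are collapsed using the identity that for every m > 1 the m distinct m-th roots of unity sum to 0, e.g. 1 + exp(2*I*pi/3) + exp(-2*I*pi/3) = 0.)
A character is irreducible iff <chi, chi> = 1, so this representation is reducible.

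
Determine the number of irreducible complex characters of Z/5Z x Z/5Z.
25

Derivation: The number of irreducible complex representations of a finite group equals its number of conjugacy classes. Z/5Z x Z/5Z is abelian of order 25, so every element is its own conjugacy class: 25 classes, so Z/5Z x Z/5Z (order 25) has exactly 25 irreducible complex representations.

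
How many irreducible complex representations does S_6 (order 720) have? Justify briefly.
11

Proof sketch: The number of irreducible complex representations of a finite group equals its number of conjugacy classes. Conjugacy classes in S_6 correspond to cycle types, i.e. partitions of 6; there are p(6) = 11 of them, so S_6 (order 720) has exactly 11 irreducible complex representations.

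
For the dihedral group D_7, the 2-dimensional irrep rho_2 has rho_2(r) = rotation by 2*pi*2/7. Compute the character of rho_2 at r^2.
chi_{rho_2}(r^2) = 2*cos(2*pi*2*2/7) = -2*cos(pi/7)

Reasoning: rho_2(r^2) is rotation by angle 2*pi*2*2/7, whose trace is 2*cos(2*pi*2*2/7) = -2*cos(pi/7).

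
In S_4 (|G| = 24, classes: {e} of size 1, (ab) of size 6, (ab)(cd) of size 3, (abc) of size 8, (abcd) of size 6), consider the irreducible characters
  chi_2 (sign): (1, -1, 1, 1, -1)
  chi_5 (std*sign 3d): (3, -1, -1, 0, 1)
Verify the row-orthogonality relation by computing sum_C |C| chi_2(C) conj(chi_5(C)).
Sum = 0; so <chi_2, chi_5> = 0 (distinct irreducibles are orthogonal).

Why: Compute term by term over conjugacy classes (|C| * chi_2(C) * conj(chi_5(C))):
  1*(1)*conj(3) + 6*(-1)*conj(-1) + 3*(1)*conj(-1) + 8*(1)*conj(0) + 6*(-1)*conj(1)
  = (3) + (6) + (-3) + (0) + (-6)
  = 0.
Dividing by |G| = 24 gives 0/24 = 0, matching the row-orthogonality relation <chi_2, chi_5> = [chi_2 = chi_5].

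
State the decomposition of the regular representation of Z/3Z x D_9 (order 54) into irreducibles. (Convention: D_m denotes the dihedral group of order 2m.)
Each irreducible V_i of dimension d_i appears with multiplicity d_i, i.e. rho_reg = (direct sum over all irreducibles V_i) d_i V_i. The irreducible dimensions for Z/3Z x D_9 are 1, 1, 1, 1, 1, 1, 2, 2, 2, 2, 2, 2, 2, 2, 2, 2, 2, 2: 6 irreducibles of dimension 1, each with multiplicity 1; 12 irreducibles of dimension 2, each with multiplicity 2. Total dimension 6*1*1 + 12*2*2 = 54 = |G|.

Argument: General theorem: in the regular representation of a finite group G, each irreducible appears with multiplicity equal to its dimension. Check: dim(rho_reg) = sum d_i^2 = 1 + 1 + 1 + 1 + 1 + 1 + 4 + 4 + 4 + 4 + 4 + 4 + 4 + 4 + 4 + 4 + 4 + 4 = 54 = |G|.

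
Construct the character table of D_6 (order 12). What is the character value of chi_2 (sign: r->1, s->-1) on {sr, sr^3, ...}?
Conjugacy classes: {e} of size 1, {r^3} of size 1, {r^1, r^5} of size 2, {r^2, r^4} of size 2, {s, sr^2, ...} of size 3, {sr, sr^3, ...} of size 3.
Character table:
  irrep \ class              {e} (size 1)  {r^3} (size 1)  {r^1, r^5} (size 2)  {r^2, r^4} (size 2)  {s, sr^2, ...} (size 3)  {sr, sr^3, ...} (size 3)
  chi_1 (triv)               1             1               1                    1                    1                        1                       
  chi_2 (sign: r->1, s->-1)  1             1               1                    1                    -1                       -1                      
  chi_3 (r->-1, s->1)        1             -1              -1                   1                    1                        -1                      
  chi_4 (r->-1, s->-1)       1             -1              -1                   1                    -1                       1                       
  chi_5 (2d, j=1)            2             -2              1                    -1                   0                        0                       
  chi_6 (2d, j=2)            2             2               -1                   -1                   0                        0                       

Spot check: chi_2 (sign: r->1, s->-1) on {sr, sr^3, ...} = -1.

Reasoning: D_6 has order 2*6 = 12 with 6 conjugacy classes, hence 6 irreducibles. Sum of squared dims 1 + 1 + 1 + 1 + 4 + 4 = 12 = |G|. Linear characters come from the abelianisation; the 2-dimensional irreps have character r^k -> 2*cos(2*pi*j*k/6), reflections -> 0.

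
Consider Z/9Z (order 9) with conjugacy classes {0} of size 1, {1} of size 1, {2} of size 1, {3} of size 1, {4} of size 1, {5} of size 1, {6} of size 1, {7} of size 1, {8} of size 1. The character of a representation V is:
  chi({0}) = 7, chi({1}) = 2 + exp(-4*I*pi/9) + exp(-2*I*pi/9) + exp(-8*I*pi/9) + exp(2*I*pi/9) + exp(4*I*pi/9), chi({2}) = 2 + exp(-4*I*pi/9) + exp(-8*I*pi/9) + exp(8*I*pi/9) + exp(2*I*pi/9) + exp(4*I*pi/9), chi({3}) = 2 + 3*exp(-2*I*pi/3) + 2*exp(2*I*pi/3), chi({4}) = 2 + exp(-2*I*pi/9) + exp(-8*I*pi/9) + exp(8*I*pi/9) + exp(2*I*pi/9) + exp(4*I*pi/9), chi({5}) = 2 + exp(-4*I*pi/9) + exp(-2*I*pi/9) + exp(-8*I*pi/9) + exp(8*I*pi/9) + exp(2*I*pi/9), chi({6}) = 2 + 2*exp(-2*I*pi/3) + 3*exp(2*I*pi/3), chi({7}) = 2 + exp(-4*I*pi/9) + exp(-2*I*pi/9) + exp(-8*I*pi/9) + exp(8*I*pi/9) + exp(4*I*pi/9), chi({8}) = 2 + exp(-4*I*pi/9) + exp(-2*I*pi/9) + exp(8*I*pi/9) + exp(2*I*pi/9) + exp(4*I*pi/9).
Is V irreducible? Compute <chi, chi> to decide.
Not irreducible (reducible): <chi, chi> = 9 > 1.

Working: <chi, chi> = (1/|G|) sum_C |C| * |chi(C)|^2 = (1/9)[1*|7|^2 + 1*|2 + exp(-4*I*pi/9) + exp(-2*I*pi/9) + exp(-8*I*pi/9) + exp(2*I*pi/9) + exp(4*I*pi/9)|^2 + 1*|2 + exp(-4*I*pi/9) + exp(-8*I*pi/9) + exp(8*I*pi/9) + exp(2*I*pi/9) + exp(4*I*pi/9)|^2 + 1*|2 + 3*exp(-2*I*pi/3) + 2*exp(2*I*pi/3)|^2 + 1*|2 + exp(-2*I*pi/9) + exp(-8*I*pi/9) + exp(8*I*pi/9) + exp(2*I*pi/9) + exp(4*I*pi/9)|^2 + 1*|2 + exp(-4*I*pi/9) + exp(-2*I*pi/9) + exp(-8*I*pi/9) + exp(8*I*pi/9) + exp(2*I*pi/9)|^2 + 1*|2 + 2*exp(-2*I*pi/3) + 3*exp(2*I*pi/3)|^2 + 1*|2 + exp(-4*I*pi/9) + exp(-2*I*pi/9) + exp(-8*I*pi/9) + exp(8*I*pi/9) + exp(4*I*pi/9)|^2 + 1*|2 + exp(-4*I*pi/9) + exp(-2*I*pi/9) + exp(8*I*pi/9) + exp(2*I*pi/9) + exp(4*I*pi/9)|^2]
  = (1/9)[(49) + (9 + 6*exp(-4*I*pi/9) + 6*exp(-2*I*pi/9) + 4*exp(-2*I*pi/3) + 4*exp(-8*I*pi/9) + 4*exp(8*I*pi/9) + 4*exp(2*I*pi/3) + 6*exp(2*I*pi/9) + 6*exp(4*I*pi/9)) + (9 + 6*exp(-4*I*pi/9) + 4*exp(-2*I*pi/3) + 4*exp(-2*I*pi/9) + 6*exp(-8*I*pi/9) + 6*exp(8*I*pi/9) + 4*exp(2*I*pi/9) + 4*exp(2*I*pi/3) + 6*exp(4*I*pi/9)) + (1) + (9 + 4*exp(-4*I*pi/9) + 6*exp(-2*I*pi/9) + 4*exp(-2*I*pi/3) + 6*exp(-8*I*pi/9) + 6*exp(8*I*pi/9) + 4*exp(2*I*pi/3) + 6*exp(2*I*pi/9) + 4*exp(4*I*pi/9)) + (9 + 4*exp(-4*I*pi/9) + 6*exp(-2*I*pi/9) + 4*exp(-2*I*pi/3) + 6*exp(-8*I*pi/9) + 6*exp(8*I*pi/9) + 4*exp(2*I*pi/3) + 6*exp(2*I*pi/9) + 4*exp(4*I*pi/9)) + (1) + (9 + 6*exp(-4*I*pi/9) + 4*exp(-2*I*pi/3) + 4*exp(-2*I*pi/9) + 6*exp(-8*I*pi/9) + 6*exp(8*I*pi/9) + 4*exp(2*I*pi/9) + 4*exp(2*I*pi/3) + 6*exp(4*I*pi/9)) + (9 + 6*exp(-4*I*pi/9) + 6*exp(-2*I*pi/9) + 4*exp(-2*I*pi/3) + 4*exp(-8*I*pi/9) + 4*exp(8*I*pi/9) + 4*exp(2*I*pi/3) + 6*exp(2*I*pi/9) + 6*exp(4*I*pi/9))] = 81/9 = 9.
(Exp terms are combined using exp(i*s)*conj(exp(i*t)) = exp(i*(s-t)), and sums of them are collapsed using the identity that for every m > 1 the m distinct m-th roots of unity sum to 0, e.g. 1 + exp(2*I*pi/3) + exp(-2*I*pi/3) = 0.)
A character is irreducible iff <chi, chi> = 1, so this representation is reducible.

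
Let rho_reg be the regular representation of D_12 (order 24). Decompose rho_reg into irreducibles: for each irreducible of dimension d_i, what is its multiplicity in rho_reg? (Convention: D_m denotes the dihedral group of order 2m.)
Each irreducible V_i of dimension d_i appears with multiplicity d_i, i.e. rho_reg = (direct sum over all irreducibles V_i) d_i V_i. The irreducible dimensions for D_12 are 1, 1, 1, 1, 2, 2, 2, 2, 2: 4 irreducibles of dimension 1, each with multiplicity 1; 5 irreducibles of dimension 2, each with multiplicity 2. Total dimension 4*1*1 + 5*2*2 = 24 = |G|.

Proof sketch: General theorem: in the regular representation of a finite group G, each irreducible appears with multiplicity equal to its dimension. Check: dim(rho_reg) = sum d_i^2 = 1 + 1 + 1 + 1 + 4 + 4 + 4 + 4 + 4 = 24 = |G|.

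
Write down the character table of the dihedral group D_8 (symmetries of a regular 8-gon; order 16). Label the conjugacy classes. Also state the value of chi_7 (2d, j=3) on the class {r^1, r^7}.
Conjugacy classes: {e} of size 1, {r^4} of size 1, {r^1, r^7} of size 2, {r^2, r^6} of size 2, {r^3, r^5} of size 2, {s, sr^2, ...} of size 4, {sr, sr^3, ...} of size 4.
Character table:
  irrep \ class              {e} (size 1)  {r^4} (size 1)  {r^1, r^7} (size 2)  {r^2, r^6} (size 2)  {r^3, r^5} (size 2)  {s, sr^2, ...} (size 4)  {sr, sr^3, ...} (size 4)
  chi_1 (triv)               1             1               1                    1                    1                    1                        1                       
  chi_2 (sign: r->1, s->-1)  1             1               1                    1                    1                    -1                       -1                      
  chi_3 (r->-1, s->1)        1             1               -1                   1                    -1                   1                        -1                      
  chi_4 (r->-1, s->-1)       1             1               -1                   1                    -1                   -1                       1                       
  chi_5 (2d, j=1)            2             -2              sqrt(2)              0                    -sqrt(2)             0                        0                       
  chi_6 (2d, j=2)            2             2               0                    -2                   0                    0                        0                       
  chi_7 (2d, j=3)            2             -2              -sqrt(2)             0                    sqrt(2)              0                        0                       

Spot check: chi_7 (2d, j=3) on {r^1, r^7} = -sqrt(2).

Explanation: D_8 has order 2*8 = 16 with 7 conjugacy classes, hence 7 irreducibles. Sum of squared dims 1 + 1 + 1 + 1 + 4 + 4 + 4 = 16 = |G|. Linear characters come from the abelianisation; the 2-dimensional irreps have character r^k -> 2*cos(2*pi*j*k/8), reflections -> 0.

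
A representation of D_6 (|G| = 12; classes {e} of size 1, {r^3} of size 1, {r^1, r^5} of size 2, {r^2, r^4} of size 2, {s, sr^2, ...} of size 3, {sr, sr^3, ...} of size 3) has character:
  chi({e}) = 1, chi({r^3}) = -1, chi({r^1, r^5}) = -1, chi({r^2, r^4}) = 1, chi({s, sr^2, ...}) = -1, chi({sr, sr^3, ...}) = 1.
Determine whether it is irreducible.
Irreducible: <chi, chi> = 1.

Proof sketch: <chi, chi> = (1/|G|) sum_C |C| * |chi(C)|^2 = (1/12)[1*|1|^2 + 1*|-1|^2 + 2*|-1|^2 + 2*|1|^2 + 3*|-1|^2 + 3*|1|^2]
  = (1/12)[(1) + (1) + (2) + (2) + (3) + (3)] = 12/12 = 1.
A character is irreducible iff <chi, chi> = 1, so this representation is irreducible.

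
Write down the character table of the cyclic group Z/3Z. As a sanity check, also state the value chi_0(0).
Character table of Z/3Z (irreps indexed chi_0,...,chi_2 with chi_k(m) = zeta_3^(k*m), zeta_3 = exp(2*pi*i/3)):
  irrep \ class  {0} (size 1)  {1} (size 1)    {2} (size 1)  
  chi_0          1             1               1             
  chi_1          1             exp(2*I*pi/3)   exp(-2*I*pi/3)
  chi_2          1             exp(-2*I*pi/3)  exp(2*I*pi/3) 

Spot check: chi_0(0) = zeta_3^(0*0) = zeta_3^0 = 1.

Proof sketch: Z/3Z is abelian, so all 3 irreducible complex representations are 1-dimensional. They are given by chi_k(m) = zeta_3^(k*m) for k = 0,...,2. Row orthogonality: sum_m chi_k(m) conj(chi_l(m)) = 3 * [k = l].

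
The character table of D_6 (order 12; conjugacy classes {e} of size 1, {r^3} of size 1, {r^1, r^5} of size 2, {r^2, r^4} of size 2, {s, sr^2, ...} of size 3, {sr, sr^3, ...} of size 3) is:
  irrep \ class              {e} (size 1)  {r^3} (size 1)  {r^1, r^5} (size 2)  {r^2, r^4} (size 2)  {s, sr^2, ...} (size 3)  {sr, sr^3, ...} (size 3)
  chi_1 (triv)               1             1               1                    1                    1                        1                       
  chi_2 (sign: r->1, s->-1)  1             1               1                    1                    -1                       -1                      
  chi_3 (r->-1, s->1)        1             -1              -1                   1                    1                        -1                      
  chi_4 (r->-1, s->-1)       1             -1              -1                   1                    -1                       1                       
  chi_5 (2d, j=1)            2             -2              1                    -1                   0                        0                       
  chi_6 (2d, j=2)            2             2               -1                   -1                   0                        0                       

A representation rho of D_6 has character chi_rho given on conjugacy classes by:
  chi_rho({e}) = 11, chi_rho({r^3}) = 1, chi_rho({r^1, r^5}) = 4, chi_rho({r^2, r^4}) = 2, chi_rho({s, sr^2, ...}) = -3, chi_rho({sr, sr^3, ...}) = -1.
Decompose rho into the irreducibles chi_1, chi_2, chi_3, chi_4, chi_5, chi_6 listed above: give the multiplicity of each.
Multiplicities: chi_1: 1, chi_2: 3, chi_3: 0, chi_4: 1, chi_5: 2, chi_6: 1.

Reasoning: Use <chi_rho, chi> = (1/|G|) sum_C |C| * chi_rho(C) * conj(chi(C)) with |G| = 12 for each irreducible chi in the table:
  <chi_rho, chi_1> = (1/12)[1*(11)*conj(1) + 1*(1)*conj(1) + 2*(4)*conj(1) + 2*(2)*conj(1) + 3*(-3)*conj(1) + 3*(-1)*conj(1)]
      = (1/12)[(11) + (1) + (8) + (4) + (-9) + (-3)] = 12/12 = 1
  <chi_rho, chi_2> = (1/12)[1*(11)*conj(1) + 1*(1)*conj(1) + 2*(4)*conj(1) + 2*(2)*conj(1) + 3*(-3)*conj(-1) + 3*(-1)*conj(-1)]
      = (1/12)[(11) + (1) + (8) + (4) + (9) + (3)] = 36/12 = 3
  <chi_rho, chi_3> = (1/12)[1*(11)*conj(1) + 1*(1)*conj(-1) + 2*(4)*conj(-1) + 2*(2)*conj(1) + 3*(-3)*conj(1) + 3*(-1)*conj(-1)]
      = (1/12)[(11) + (-1) + (-8) + (4) + (-9) + (3)] = 0/12 = 0
  <chi_rho, chi_4> = (1/12)[1*(11)*conj(1) + 1*(1)*conj(-1) + 2*(4)*conj(-1) + 2*(2)*conj(1) + 3*(-3)*conj(-1) + 3*(-1)*conj(1)]
      = (1/12)[(11) + (-1) + (-8) + (4) + (9) + (-3)] = 12/12 = 1
  <chi_rho, chi_5> = (1/12)[1*(11)*conj(2) + 1*(1)*conj(-2) + 2*(4)*conj(1) + 2*(2)*conj(-1) + 3*(-3)*conj(0) + 3*(-1)*conj(0)]
      = (1/12)[(22) + (-2) + (8) + (-4) + (0) + (0)] = 24/12 = 2
  <chi_rho, chi_6> = (1/12)[1*(11)*conj(2) + 1*(1)*conj(2) + 2*(4)*conj(-1) + 2*(2)*conj(-1) + 3*(-3)*conj(0) + 3*(-1)*conj(0)]
      = (1/12)[(22) + (2) + (-8) + (-4) + (0) + (0)] = 12/12 = 1
Dimension check: dim(rho) = sum (mult * dim) = 1*1 + 3*1 + 0*1 + 1*1 + 2*2 + 1*2 = 11 = chi_rho(e) = 11.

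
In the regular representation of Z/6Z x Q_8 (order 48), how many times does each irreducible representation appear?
Each irreducible V_i of dimension d_i appears with multiplicity d_i, i.e. rho_reg = (direct sum over all irreducibles V_i) d_i V_i. The irreducible dimensions for Z/6Z x Q_8 are 1, 1, 1, 1, 1, 1, 1, 1, 1, 1, 1, 1, 1, 1, 1, 1, 1, 1, 1, 1, 1, 1, 1, 1, 2, 2, 2, 2, 2, 2: 24 irreducibles of dimension 1, each with multiplicity 1; 6 irreducibles of dimension 2, each with multiplicity 2. Total dimension 24*1*1 + 6*2*2 = 48 = |G|.

Proof sketch: General theorem: in the regular representation of a finite group G, each irreducible appears with multiplicity equal to its dimension. Check: dim(rho_reg) = sum d_i^2 = 1 + 1 + 1 + 1 + 1 + 1 + 1 + 1 + 1 + 1 + 1 + 1 + 1 + 1 + 1 + 1 + 1 + 1 + 1 + 1 + 1 + 1 + 1 + 1 + 4 + 4 + 4 + 4 + 4 + 4 = 48 = |G|.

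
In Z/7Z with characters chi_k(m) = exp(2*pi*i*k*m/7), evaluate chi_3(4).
chi_3(4) = zeta_7^12 = exp(-4*I*pi/7)

Solution. chi_3(4) = zeta_7^(3*4) = zeta_7^12. Since zeta_7^7 = 1, this equals zeta_7^5 = exp(2*pi*i*5/7) = exp(-4*I*pi/7).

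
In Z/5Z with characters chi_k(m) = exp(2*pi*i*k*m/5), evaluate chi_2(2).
chi_2(2) = zeta_5^4 = exp(-2*I*pi/5)

chi_2(2) = zeta_5^(2*2) = zeta_5^4. Since zeta_5^5 = 1, this equals zeta_5^4 = exp(2*pi*i*4/5) = exp(-2*I*pi/5).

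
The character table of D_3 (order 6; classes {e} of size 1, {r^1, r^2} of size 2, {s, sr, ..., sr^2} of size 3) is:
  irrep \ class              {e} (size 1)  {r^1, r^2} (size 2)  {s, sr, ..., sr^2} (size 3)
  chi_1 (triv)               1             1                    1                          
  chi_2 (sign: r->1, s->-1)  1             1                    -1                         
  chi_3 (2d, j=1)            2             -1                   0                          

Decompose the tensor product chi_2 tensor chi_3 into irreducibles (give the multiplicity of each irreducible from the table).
chi_2 tensor chi_3 = chi_3 (all other irreducibles have multiplicity 0).

The character of a tensor product is the pointwise product (chi_2 * chi_3)(C) = chi_2(C) * chi_3(C):
  {e}: (1)*(2), {r^1, r^2}: (1)*(-1), {s, sr, ..., sr^2}: (-1)*(0)
so (chi_2 * chi_3) takes values
  {e} -> 2, {r^1, r^2} -> -1, {s, sr, ..., sr^2} -> 0.
Now take the inner product of this character with each irreducible chi from the table, <chi_2*chi_3, chi> = (1/6) sum_C |C| (chi_2*chi_3)(C) conj(chi(C)):
  <chi_2*chi_3, chi_1> = (1/6)[1*(2)*conj(1) + 2*(-1)*conj(1) + 3*(0)*conj(1)]
      = (1/6)[(2) + (-2) + (0)] = 0/6 = 0
  <chi_2*chi_3, chi_2> = (1/6)[1*(2)*conj(1) + 2*(-1)*conj(1) + 3*(0)*conj(-1)]
      = (1/6)[(2) + (-2) + (0)] = 0/6 = 0
  <chi_2*chi_3, chi_3> = (1/6)[1*(2)*conj(2) + 2*(-1)*conj(-1) + 3*(0)*conj(0)]
      = (1/6)[(4) + (2) + (0)] = 6/6 = 1
Hence the multiplicities are chi_3: 1. Dimension check: dim(chi_2)*dim(chi_3) = 1*2 = 2 and sum (mult * dim) = 1*2 = 2.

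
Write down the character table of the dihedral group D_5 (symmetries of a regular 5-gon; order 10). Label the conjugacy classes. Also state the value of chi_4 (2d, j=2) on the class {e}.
Conjugacy classes: {e} of size 1, {r^1, r^4} of size 2, {r^2, r^3} of size 2, {s, sr, ..., sr^4} of size 5.
Character table:
  irrep \ class              {e} (size 1)  {r^1, r^4} (size 2)  {r^2, r^3} (size 2)  {s, sr, ..., sr^4} (size 5)
  chi_1 (triv)               1             1                    1                    1                          
  chi_2 (sign: r->1, s->-1)  1             1                    1                    -1                         
  chi_3 (2d, j=1)            2             -1/2 + sqrt(5)/2     -sqrt(5)/2 - 1/2     0                          
  chi_4 (2d, j=2)            2             -sqrt(5)/2 - 1/2     -1/2 + sqrt(5)/2     0                          

Spot check: chi_4 (2d, j=2) on {e} = 2.

Explanation: D_5 has order 2*5 = 10 with 4 conjugacy classes, hence 4 irreducibles. Sum of squared dims 1 + 1 + 4 + 4 = 10 = |G|. Linear characters come from the abelianisation; the 2-dimensional irreps have character r^k -> 2*cos(2*pi*j*k/5), reflections -> 0.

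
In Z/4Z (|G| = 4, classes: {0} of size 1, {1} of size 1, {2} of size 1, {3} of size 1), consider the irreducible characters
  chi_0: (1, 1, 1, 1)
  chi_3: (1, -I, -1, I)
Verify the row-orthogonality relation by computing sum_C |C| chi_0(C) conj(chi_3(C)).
Sum = 0; so <chi_0, chi_3> = 0 (distinct irreducibles are orthogonal).

Reasoning: Compute term by term over conjugacy classes (|C| * chi_0(C) * conj(chi_3(C))):
  1*(1)*conj(1) + 1*(1)*conj(-I) + 1*(1)*conj(-1) + 1*(1)*conj(I)
  = (1) + (I) + (-1) + (-I)
  = 0.
(Exp terms are combined using exp(i*s)*conj(exp(i*t)) = exp(i*(s-t)), and sums of them are collapsed using the identity that for every m > 1 the m distinct m-th roots of unity sum to 0, e.g. 1 + exp(2*I*pi/3) + exp(-2*I*pi/3) = 0.)
Dividing by |G| = 4 gives 0/4 = 0, matching the row-orthogonality relation <chi_0, chi_3> = [chi_0 = chi_3].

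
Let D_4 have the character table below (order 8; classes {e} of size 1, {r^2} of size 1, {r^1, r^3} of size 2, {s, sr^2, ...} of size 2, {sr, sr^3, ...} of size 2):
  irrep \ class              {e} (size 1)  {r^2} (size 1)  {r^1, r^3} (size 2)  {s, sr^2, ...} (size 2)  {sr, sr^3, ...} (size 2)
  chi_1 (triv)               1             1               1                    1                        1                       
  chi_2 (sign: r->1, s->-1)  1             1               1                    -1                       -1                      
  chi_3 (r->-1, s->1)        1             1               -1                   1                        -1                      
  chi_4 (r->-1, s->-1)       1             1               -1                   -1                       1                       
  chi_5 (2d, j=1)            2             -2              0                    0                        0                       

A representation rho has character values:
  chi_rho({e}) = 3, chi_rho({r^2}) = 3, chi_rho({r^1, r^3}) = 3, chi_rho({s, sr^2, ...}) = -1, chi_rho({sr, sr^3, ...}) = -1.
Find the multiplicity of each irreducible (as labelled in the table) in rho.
Multiplicities: chi_1: 1, chi_2: 2, chi_3: 0, chi_4: 0, chi_5: 0.

Use <chi_rho, chi> = (1/|G|) sum_C |C| * chi_rho(C) * conj(chi(C)) with |G| = 8 for each irreducible chi in the table:
  <chi_rho, chi_1> = (1/8)[1*(3)*conj(1) + 1*(3)*conj(1) + 2*(3)*conj(1) + 2*(-1)*conj(1) + 2*(-1)*conj(1)]
      = (1/8)[(3) + (3) + (6) + (-2) + (-2)] = 8/8 = 1
  <chi_rho, chi_2> = (1/8)[1*(3)*conj(1) + 1*(3)*conj(1) + 2*(3)*conj(1) + 2*(-1)*conj(-1) + 2*(-1)*conj(-1)]
      = (1/8)[(3) + (3) + (6) + (2) + (2)] = 16/8 = 2
  <chi_rho, chi_3> = (1/8)[1*(3)*conj(1) + 1*(3)*conj(1) + 2*(3)*conj(-1) + 2*(-1)*conj(1) + 2*(-1)*conj(-1)]
      = (1/8)[(3) + (3) + (-6) + (-2) + (2)] = 0/8 = 0
  <chi_rho, chi_4> = (1/8)[1*(3)*conj(1) + 1*(3)*conj(1) + 2*(3)*conj(-1) + 2*(-1)*conj(-1) + 2*(-1)*conj(1)]
      = (1/8)[(3) + (3) + (-6) + (2) + (-2)] = 0/8 = 0
  <chi_rho, chi_5> = (1/8)[1*(3)*conj(2) + 1*(3)*conj(-2) + 2*(3)*conj(0) + 2*(-1)*conj(0) + 2*(-1)*conj(0)]
      = (1/8)[(6) + (-6) + (0) + (0) + (0)] = 0/8 = 0
Dimension check: dim(rho) = sum (mult * dim) = 1*1 + 2*1 + 0*1 + 0*1 + 0*2 = 3 = chi_rho(e) = 3.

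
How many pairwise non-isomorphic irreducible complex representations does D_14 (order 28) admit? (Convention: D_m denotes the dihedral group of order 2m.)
10

Justification: The number of irreducible complex representations of a finite group equals its number of conjugacy classes. D_14 has 10 conjugacy classes (n/2 + 3 for n even), so D_14 (order 28) has exactly 10 irreducible complex representations.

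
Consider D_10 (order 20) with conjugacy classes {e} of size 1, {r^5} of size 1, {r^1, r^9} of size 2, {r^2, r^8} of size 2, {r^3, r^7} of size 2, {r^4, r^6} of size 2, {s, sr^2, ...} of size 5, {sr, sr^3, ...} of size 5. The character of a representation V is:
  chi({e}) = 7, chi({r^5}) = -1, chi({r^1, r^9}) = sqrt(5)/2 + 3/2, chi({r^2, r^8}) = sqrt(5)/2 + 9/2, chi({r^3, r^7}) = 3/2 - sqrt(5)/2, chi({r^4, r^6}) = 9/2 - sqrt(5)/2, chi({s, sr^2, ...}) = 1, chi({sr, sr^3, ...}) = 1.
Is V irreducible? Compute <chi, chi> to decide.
Not irreducible (reducible): <chi, chi> = 8 > 1.

<chi, chi> = (1/|G|) sum_C |C| * |chi(C)|^2 = (1/20)[1*|7|^2 + 1*|-1|^2 + 2*|sqrt(5)/2 + 3/2|^2 + 2*|sqrt(5)/2 + 9/2|^2 + 2*|3/2 - sqrt(5)/2|^2 + 2*|9/2 - sqrt(5)/2|^2 + 5*|1|^2 + 5*|1|^2]
  = (1/20)[(49) + (1) + (3*sqrt(5) + 7) + (9*sqrt(5) + 43) + (7 - 3*sqrt(5)) + (43 - 9*sqrt(5)) + (5) + (5)] = 160/20 = 8.
A character is irreducible iff <chi, chi> = 1, so this representation is reducible.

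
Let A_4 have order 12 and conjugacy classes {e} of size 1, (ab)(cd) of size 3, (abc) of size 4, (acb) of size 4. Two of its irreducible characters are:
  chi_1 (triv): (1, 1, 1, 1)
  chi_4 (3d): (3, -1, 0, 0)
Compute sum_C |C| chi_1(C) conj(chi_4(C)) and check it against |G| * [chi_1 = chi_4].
Sum = 0; so <chi_1, chi_4> = 0 (distinct irreducibles are orthogonal).

Solution. Compute term by term over conjugacy classes (|C| * chi_1(C) * conj(chi_4(C))):
  1*(1)*conj(3) + 3*(1)*conj(-1) + 4*(1)*conj(0) + 4*(1)*conj(0)
  = (3) + (-3) + (0) + (0)
  = 0.
(Exp terms are combined using exp(i*s)*conj(exp(i*t)) = exp(i*(s-t)), and sums of them are collapsed using the identity that for every m > 1 the m distinct m-th roots of unity sum to 0, e.g. 1 + exp(2*I*pi/3) + exp(-2*I*pi/3) = 0.)
Dividing by |G| = 12 gives 0/12 = 0, matching the row-orthogonality relation <chi_1, chi_4> = [chi_1 = chi_4].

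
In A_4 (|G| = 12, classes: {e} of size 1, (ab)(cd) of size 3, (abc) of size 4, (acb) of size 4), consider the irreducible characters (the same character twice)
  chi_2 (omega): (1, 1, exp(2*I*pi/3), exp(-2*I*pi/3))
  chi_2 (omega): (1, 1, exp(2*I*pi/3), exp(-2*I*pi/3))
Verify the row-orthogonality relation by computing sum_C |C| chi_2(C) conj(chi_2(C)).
Sum = 12 = |G| = 12; so <chi_2, chi_2> = 1 (norm-1 confirms irreducibility).

Proof sketch: Compute term by term over conjugacy classes (|C| * chi_2(C) * conj(chi_2(C))):
  1*(1)*conj(1) + 3*(1)*conj(1) + 4*(exp(2*I*pi/3))*conj(exp(2*I*pi/3)) + 4*(exp(-2*I*pi/3))*conj(exp(-2*I*pi/3))
  = (1) + (3) + (4) + (4)
  = 12.
(Exp terms are combined using exp(i*s)*conj(exp(i*t)) = exp(i*(s-t)), and sums of them are collapsed using the identity that for every m > 1 the m distinct m-th roots of unity sum to 0, e.g. 1 + exp(2*I*pi/3) + exp(-2*I*pi/3) = 0.)
Dividing by |G| = 12 gives 12/12 = 1, matching the row-orthogonality relation <chi_2, chi_2> = [chi_2 = chi_2].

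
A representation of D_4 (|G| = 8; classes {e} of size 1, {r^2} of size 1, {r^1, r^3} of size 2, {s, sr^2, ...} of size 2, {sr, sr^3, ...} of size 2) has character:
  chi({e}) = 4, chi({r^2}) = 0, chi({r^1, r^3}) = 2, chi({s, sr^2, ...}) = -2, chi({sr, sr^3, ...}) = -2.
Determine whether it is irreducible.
Not irreducible (reducible): <chi, chi> = 5 > 1.

Reasoning: <chi, chi> = (1/|G|) sum_C |C| * |chi(C)|^2 = (1/8)[1*|4|^2 + 1*|0|^2 + 2*|2|^2 + 2*|-2|^2 + 2*|-2|^2]
  = (1/8)[(16) + (0) + (8) + (8) + (8)] = 40/8 = 5.
A character is irreducible iff <chi, chi> = 1, so this representation is reducible.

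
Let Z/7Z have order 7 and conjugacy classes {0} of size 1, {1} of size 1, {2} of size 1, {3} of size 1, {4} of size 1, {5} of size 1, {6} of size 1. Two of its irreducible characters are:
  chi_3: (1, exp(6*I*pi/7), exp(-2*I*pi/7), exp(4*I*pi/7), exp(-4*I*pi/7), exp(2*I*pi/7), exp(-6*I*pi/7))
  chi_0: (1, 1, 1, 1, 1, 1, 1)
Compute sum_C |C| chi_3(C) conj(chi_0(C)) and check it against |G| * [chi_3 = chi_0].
Sum = 0; so <chi_3, chi_0> = 0 (distinct irreducibles are orthogonal).

Derivation: Compute term by term over conjugacy classes (|C| * chi_3(C) * conj(chi_0(C))):
  1*(1)*conj(1) + 1*(exp(6*I*pi/7))*conj(1) + 1*(exp(-2*I*pi/7))*conj(1) + 1*(exp(4*I*pi/7))*conj(1) + 1*(exp(-4*I*pi/7))*conj(1) + 1*(exp(2*I*pi/7))*conj(1) + 1*(exp(-6*I*pi/7))*conj(1)
  = (1) + (exp(6*I*pi/7)) + (exp(-2*I*pi/7)) + (exp(4*I*pi/7)) + (exp(-4*I*pi/7)) + (exp(2*I*pi/7)) + (exp(-6*I*pi/7))
  = 0.
(Exp terms are combined using exp(i*s)*conj(exp(i*t)) = exp(i*(s-t)), and sums of them are collapsed using the identity that for every m > 1 the m distinct m-th roots of unity sum to 0, e.g. 1 + exp(2*I*pi/3) + exp(-2*I*pi/3) = 0.)
Dividing by |G| = 7 gives 0/7 = 0, matching the row-orthogonality relation <chi_3, chi_0> = [chi_3 = chi_0].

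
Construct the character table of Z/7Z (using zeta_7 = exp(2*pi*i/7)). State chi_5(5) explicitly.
Character table of Z/7Z (irreps indexed chi_0,...,chi_6 with chi_k(m) = zeta_7^(k*m), zeta_7 = exp(2*pi*i/7)):
  irrep \ class  {0} (size 1)  {1} (size 1)    {2} (size 1)    {3} (size 1)    {4} (size 1)    {5} (size 1)    {6} (size 1)  
  chi_0          1             1               1               1               1               1               1             
  chi_1          1             exp(2*I*pi/7)   exp(4*I*pi/7)   exp(6*I*pi/7)   exp(-6*I*pi/7)  exp(-4*I*pi/7)  exp(-2*I*pi/7)
  chi_2          1             exp(4*I*pi/7)   exp(-6*I*pi/7)  exp(-2*I*pi/7)  exp(2*I*pi/7)   exp(6*I*pi/7)   exp(-4*I*pi/7)
  chi_3          1             exp(6*I*pi/7)   exp(-2*I*pi/7)  exp(4*I*pi/7)   exp(-4*I*pi/7)  exp(2*I*pi/7)   exp(-6*I*pi/7)
  chi_4          1             exp(-6*I*pi/7)  exp(2*I*pi/7)   exp(-4*I*pi/7)  exp(4*I*pi/7)   exp(-2*I*pi/7)  exp(6*I*pi/7) 
  chi_5          1             exp(-4*I*pi/7)  exp(6*I*pi/7)   exp(2*I*pi/7)   exp(-2*I*pi/7)  exp(-6*I*pi/7)  exp(4*I*pi/7) 
  chi_6          1             exp(-2*I*pi/7)  exp(-4*I*pi/7)  exp(-6*I*pi/7)  exp(6*I*pi/7)   exp(4*I*pi/7)   exp(2*I*pi/7) 

Spot check: chi_5(5) = zeta_7^(5*5) = zeta_7^25 = exp(-6*I*pi/7).

Z/7Z is abelian, so all 7 irreducible complex representations are 1-dimensional. They are given by chi_k(m) = zeta_7^(k*m) for k = 0,...,6. Row orthogonality: sum_m chi_k(m) conj(chi_l(m)) = 7 * [k = l].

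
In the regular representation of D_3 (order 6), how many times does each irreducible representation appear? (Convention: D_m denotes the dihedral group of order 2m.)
Each irreducible V_i of dimension d_i appears with multiplicity d_i, i.e. rho_reg = (direct sum over all irreducibles V_i) d_i V_i. The irreducible dimensions for D_3 are 1, 1, 2: 2 irreducibles of dimension 1, each with multiplicity 1; 1 irreducible of dimension 2, with multiplicity 2. Total dimension 2*1*1 + 1*2*2 = 6 = |G|.

Argument: General theorem: in the regular representation of a finite group G, each irreducible appears with multiplicity equal to its dimension. Check: dim(rho_reg) = sum d_i^2 = 1 + 1 + 4 = 6 = |G|.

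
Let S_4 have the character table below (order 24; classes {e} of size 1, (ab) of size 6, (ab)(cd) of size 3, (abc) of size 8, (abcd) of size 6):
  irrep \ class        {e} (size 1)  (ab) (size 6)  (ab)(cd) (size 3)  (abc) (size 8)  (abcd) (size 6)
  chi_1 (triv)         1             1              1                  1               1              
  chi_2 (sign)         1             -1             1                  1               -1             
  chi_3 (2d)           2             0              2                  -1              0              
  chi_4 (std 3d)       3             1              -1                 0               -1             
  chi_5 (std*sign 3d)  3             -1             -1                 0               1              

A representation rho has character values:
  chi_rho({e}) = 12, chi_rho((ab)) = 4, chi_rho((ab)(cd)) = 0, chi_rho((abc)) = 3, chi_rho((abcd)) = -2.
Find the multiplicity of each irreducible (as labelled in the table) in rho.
Multiplicities: chi_1: 2, chi_2: 1, chi_3: 0, chi_4: 3, chi_5: 0.

Derivation: Use <chi_rho, chi> = (1/|G|) sum_C |C| * chi_rho(C) * conj(chi(C)) with |G| = 24 for each irreducible chi in the table:
  <chi_rho, chi_1> = (1/24)[1*(12)*conj(1) + 6*(4)*conj(1) + 3*(0)*conj(1) + 8*(3)*conj(1) + 6*(-2)*conj(1)]
      = (1/24)[(12) + (24) + (0) + (24) + (-12)] = 48/24 = 2
  <chi_rho, chi_2> = (1/24)[1*(12)*conj(1) + 6*(4)*conj(-1) + 3*(0)*conj(1) + 8*(3)*conj(1) + 6*(-2)*conj(-1)]
      = (1/24)[(12) + (-24) + (0) + (24) + (12)] = 24/24 = 1
  <chi_rho, chi_3> = (1/24)[1*(12)*conj(2) + 6*(4)*conj(0) + 3*(0)*conj(2) + 8*(3)*conj(-1) + 6*(-2)*conj(0)]
      = (1/24)[(24) + (0) + (0) + (-24) + (0)] = 0/24 = 0
  <chi_rho, chi_4> = (1/24)[1*(12)*conj(3) + 6*(4)*conj(1) + 3*(0)*conj(-1) + 8*(3)*conj(0) + 6*(-2)*conj(-1)]
      = (1/24)[(36) + (24) + (0) + (0) + (12)] = 72/24 = 3
  <chi_rho, chi_5> = (1/24)[1*(12)*conj(3) + 6*(4)*conj(-1) + 3*(0)*conj(-1) + 8*(3)*conj(0) + 6*(-2)*conj(1)]
      = (1/24)[(36) + (-24) + (0) + (0) + (-12)] = 0/24 = 0
Dimension check: dim(rho) = sum (mult * dim) = 2*1 + 1*1 + 0*2 + 3*3 + 0*3 = 12 = chi_rho(e) = 12.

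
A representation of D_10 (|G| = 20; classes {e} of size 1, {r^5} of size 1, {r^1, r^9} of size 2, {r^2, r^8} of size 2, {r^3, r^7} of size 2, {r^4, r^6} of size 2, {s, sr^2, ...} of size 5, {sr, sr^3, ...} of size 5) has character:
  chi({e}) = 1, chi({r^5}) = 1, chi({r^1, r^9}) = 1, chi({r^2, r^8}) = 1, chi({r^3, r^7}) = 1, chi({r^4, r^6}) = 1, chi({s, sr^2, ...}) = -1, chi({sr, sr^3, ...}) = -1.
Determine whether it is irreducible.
Irreducible: <chi, chi> = 1.

<chi, chi> = (1/|G|) sum_C |C| * |chi(C)|^2 = (1/20)[1*|1|^2 + 1*|1|^2 + 2*|1|^2 + 2*|1|^2 + 2*|1|^2 + 2*|1|^2 + 5*|-1|^2 + 5*|-1|^2]
  = (1/20)[(1) + (1) + (2) + (2) + (2) + (2) + (5) + (5)] = 20/20 = 1.
A character is irreducible iff <chi, chi> = 1, so this representation is irreducible.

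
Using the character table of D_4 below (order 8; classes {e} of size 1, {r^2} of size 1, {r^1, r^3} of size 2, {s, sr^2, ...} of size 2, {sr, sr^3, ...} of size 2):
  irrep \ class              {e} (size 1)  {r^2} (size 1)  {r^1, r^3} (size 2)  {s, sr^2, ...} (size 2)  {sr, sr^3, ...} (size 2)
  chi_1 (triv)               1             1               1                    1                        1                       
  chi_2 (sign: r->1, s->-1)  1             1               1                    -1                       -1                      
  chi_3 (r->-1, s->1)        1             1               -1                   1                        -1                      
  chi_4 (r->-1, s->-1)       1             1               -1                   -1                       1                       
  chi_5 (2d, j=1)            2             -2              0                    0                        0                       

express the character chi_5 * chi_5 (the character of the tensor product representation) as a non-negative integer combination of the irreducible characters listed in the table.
chi_5 tensor chi_5 = chi_1 + chi_2 + chi_3 + chi_4 (all other irreducibles have multiplicity 0).

Argument: The character of a tensor product is the pointwise product (chi_5 * chi_5)(C) = chi_5(C) * chi_5(C):
  {e}: (2)*(2), {r^2}: (-2)*(-2), {r^1, r^3}: (0)*(0), {s, sr^2, ...}: (0)*(0), {sr, sr^3, ...}: (0)*(0)
so (chi_5 * chi_5) takes values
  {e} -> 4, {r^2} -> 4, {r^1, r^3} -> 0, {s, sr^2, ...} -> 0, {sr, sr^3, ...} -> 0.
Now take the inner product of this character with each irreducible chi from the table, <chi_5*chi_5, chi> = (1/8) sum_C |C| (chi_5*chi_5)(C) conj(chi(C)):
  <chi_5*chi_5, chi_1> = (1/8)[1*(4)*conj(1) + 1*(4)*conj(1) + 2*(0)*conj(1) + 2*(0)*conj(1) + 2*(0)*conj(1)]
      = (1/8)[(4) + (4) + (0) + (0) + (0)] = 8/8 = 1
  <chi_5*chi_5, chi_2> = (1/8)[1*(4)*conj(1) + 1*(4)*conj(1) + 2*(0)*conj(1) + 2*(0)*conj(-1) + 2*(0)*conj(-1)]
      = (1/8)[(4) + (4) + (0) + (0) + (0)] = 8/8 = 1
  <chi_5*chi_5, chi_3> = (1/8)[1*(4)*conj(1) + 1*(4)*conj(1) + 2*(0)*conj(-1) + 2*(0)*conj(1) + 2*(0)*conj(-1)]
      = (1/8)[(4) + (4) + (0) + (0) + (0)] = 8/8 = 1
  <chi_5*chi_5, chi_4> = (1/8)[1*(4)*conj(1) + 1*(4)*conj(1) + 2*(0)*conj(-1) + 2*(0)*conj(-1) + 2*(0)*conj(1)]
      = (1/8)[(4) + (4) + (0) + (0) + (0)] = 8/8 = 1
  <chi_5*chi_5, chi_5> = (1/8)[1*(4)*conj(2) + 1*(4)*conj(-2) + 2*(0)*conj(0) + 2*(0)*conj(0) + 2*(0)*conj(0)]
      = (1/8)[(8) + (-8) + (0) + (0) + (0)] = 0/8 = 0
Hence the multiplicities are chi_1: 1, chi_2: 1, chi_3: 1, chi_4: 1. Dimension check: dim(chi_5)*dim(chi_5) = 2*2 = 4 and sum (mult * dim) = 1*1 + 1*1 + 1*1 + 1*1 = 4.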